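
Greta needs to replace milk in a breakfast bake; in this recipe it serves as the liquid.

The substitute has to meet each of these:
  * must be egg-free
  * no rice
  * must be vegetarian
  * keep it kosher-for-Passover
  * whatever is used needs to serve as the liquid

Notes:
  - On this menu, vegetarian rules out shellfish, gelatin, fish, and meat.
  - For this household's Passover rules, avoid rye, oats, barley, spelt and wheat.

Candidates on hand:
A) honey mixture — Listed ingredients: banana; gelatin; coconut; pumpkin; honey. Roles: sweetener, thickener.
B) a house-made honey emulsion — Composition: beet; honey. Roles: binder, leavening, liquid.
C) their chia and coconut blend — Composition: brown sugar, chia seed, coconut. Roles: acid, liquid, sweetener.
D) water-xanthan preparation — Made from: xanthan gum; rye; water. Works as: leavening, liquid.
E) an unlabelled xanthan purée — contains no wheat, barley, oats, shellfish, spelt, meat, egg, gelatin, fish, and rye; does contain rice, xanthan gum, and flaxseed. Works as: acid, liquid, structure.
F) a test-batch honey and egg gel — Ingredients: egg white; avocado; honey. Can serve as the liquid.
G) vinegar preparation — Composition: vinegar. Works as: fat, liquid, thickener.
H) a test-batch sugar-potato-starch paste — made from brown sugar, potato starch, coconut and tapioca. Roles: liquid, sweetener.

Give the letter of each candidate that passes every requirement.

B, C, G, H

A: not usable as a liquid; has gelatin, so not vegetarian — no
B: nothing on the exclusion list — keep
C: every rule checks out — keep
D: has rye, so not kosher-for-Passover — no
E: has rice, so not rice-free — reject
F: has egg white, so not egg-free — no
G: only vinegar; none excluded — keep
H: nothing on the exclusion list — valid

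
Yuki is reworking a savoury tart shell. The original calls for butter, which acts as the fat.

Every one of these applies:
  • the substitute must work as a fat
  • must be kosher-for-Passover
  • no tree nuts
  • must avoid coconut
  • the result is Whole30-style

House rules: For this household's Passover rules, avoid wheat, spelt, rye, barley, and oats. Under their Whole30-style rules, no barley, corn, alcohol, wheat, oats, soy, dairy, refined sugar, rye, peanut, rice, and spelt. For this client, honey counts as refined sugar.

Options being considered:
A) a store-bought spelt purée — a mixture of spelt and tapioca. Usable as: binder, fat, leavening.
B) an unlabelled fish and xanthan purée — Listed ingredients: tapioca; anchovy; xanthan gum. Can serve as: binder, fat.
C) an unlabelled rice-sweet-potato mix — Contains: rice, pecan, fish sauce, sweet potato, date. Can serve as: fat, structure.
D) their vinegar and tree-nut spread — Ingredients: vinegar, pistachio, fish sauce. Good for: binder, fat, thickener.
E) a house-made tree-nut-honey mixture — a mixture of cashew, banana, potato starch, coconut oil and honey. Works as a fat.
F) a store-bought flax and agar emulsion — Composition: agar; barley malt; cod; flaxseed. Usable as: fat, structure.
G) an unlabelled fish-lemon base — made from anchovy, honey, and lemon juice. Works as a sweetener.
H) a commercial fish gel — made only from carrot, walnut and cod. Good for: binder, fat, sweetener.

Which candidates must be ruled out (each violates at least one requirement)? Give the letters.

A: has spelt, so not kosher-for-Passover; has spelt, so not Whole30-style — no
B: only anchovy, xanthan gum, and tapioca; none excluded — keep
C: has rice, so not Whole30-style; has pecan, so not tree-nut-free — out
D: has pistachio, so not tree-nut-free — out
E: has honey, so not Whole30-style; has cashew, so not tree-nut-free (and 1 more) — out
F: has barley malt, so not kosher-for-Passover; has barley malt, so not Whole30-style — out
G: not usable as a fat; has honey, so not Whole30-style — out
H: has walnut, so not tree-nut-free — out

A, C, D, E, F, G, H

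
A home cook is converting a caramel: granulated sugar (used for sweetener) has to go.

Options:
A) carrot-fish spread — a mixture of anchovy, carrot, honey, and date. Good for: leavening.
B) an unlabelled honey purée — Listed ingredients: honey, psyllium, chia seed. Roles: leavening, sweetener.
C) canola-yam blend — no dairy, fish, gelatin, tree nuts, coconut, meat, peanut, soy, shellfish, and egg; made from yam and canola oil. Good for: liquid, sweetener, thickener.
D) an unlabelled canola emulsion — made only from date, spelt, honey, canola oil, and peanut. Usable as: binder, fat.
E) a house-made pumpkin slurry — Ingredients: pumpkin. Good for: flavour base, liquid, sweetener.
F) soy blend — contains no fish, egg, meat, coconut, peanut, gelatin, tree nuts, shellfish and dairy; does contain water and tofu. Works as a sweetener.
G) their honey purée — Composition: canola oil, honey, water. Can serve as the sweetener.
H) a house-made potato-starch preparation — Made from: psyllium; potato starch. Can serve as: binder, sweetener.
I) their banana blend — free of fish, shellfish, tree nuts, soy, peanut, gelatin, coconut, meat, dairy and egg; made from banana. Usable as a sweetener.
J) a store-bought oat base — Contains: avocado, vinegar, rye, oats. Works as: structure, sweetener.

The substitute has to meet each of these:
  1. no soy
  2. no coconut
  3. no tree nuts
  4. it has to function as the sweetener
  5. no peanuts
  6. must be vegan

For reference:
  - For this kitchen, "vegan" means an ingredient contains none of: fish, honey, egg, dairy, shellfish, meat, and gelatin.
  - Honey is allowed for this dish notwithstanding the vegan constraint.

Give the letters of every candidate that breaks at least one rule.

A: not usable as a sweetener; has anchovy, so not vegan — out
B: honey is permitted under the vegan carve-out; nothing else excluded — keep
C: no soy, no coconut — keep
D: not usable as a sweetener; has peanut, so not peanut-free — out
E: only pumpkin; none excluded — keep
F: has tofu, so not soy-free — no
G: honey is permitted under the vegan carve-out; nothing else excluded — keep
H: only psyllium and potato starch; none excluded — OK
I: vegan, no soy — OK
J: every rule checks out — valid

A, D, F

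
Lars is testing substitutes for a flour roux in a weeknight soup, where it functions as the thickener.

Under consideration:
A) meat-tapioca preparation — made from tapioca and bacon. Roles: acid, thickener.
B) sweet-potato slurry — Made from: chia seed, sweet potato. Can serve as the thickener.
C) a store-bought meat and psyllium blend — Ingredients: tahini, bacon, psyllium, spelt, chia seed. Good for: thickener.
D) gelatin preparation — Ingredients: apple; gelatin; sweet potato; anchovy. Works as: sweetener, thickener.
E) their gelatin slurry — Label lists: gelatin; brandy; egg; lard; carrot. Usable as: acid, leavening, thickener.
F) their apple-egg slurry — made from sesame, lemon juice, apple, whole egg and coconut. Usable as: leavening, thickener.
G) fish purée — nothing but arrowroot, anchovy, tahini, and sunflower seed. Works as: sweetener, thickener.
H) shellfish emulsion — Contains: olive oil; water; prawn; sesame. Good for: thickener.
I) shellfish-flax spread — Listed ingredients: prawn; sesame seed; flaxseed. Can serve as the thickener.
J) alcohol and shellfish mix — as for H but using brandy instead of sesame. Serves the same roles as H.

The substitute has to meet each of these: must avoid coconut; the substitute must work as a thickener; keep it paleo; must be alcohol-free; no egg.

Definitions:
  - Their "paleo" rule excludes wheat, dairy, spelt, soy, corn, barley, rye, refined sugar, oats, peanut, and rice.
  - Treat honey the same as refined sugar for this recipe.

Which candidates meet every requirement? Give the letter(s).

A: only bacon and tapioca; none excluded — OK
B: only sweet potato and chia seed; none excluded — OK
C: has spelt, so not paleo — reject
D: works as a thickener, no egg, no alcohol — OK
E: has brandy, so not alcohol-free; has egg, so not egg-free — out
F: has whole egg, so not egg-free; has coconut, so not coconut-free — reject
G: all constraints satisfied — OK
H: sesame and prawn etc. — none of it excluded — keep
I: no egg, paleo — valid
J: has brandy, so not alcohol-free — no

A, B, D, G, H, I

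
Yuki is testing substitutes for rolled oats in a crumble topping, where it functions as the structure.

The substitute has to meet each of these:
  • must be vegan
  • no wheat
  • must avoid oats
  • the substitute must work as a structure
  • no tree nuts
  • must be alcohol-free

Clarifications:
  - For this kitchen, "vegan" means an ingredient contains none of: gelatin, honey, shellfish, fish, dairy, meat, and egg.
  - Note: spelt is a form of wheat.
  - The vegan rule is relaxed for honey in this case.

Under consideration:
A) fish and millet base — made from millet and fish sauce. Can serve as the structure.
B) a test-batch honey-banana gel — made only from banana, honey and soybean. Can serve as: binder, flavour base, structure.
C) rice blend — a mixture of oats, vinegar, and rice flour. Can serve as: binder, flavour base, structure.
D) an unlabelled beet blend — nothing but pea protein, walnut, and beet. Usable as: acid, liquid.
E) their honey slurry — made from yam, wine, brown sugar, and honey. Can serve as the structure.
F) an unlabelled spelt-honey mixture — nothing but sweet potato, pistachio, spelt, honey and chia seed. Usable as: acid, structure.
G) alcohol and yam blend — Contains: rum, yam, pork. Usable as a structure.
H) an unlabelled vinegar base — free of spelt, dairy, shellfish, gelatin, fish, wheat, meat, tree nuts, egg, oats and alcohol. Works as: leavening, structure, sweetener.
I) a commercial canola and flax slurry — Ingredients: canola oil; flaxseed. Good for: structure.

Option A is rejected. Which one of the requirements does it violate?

vegan

usable as a structure: satisfied
vegan: has fish sauce — fails
oat-free: satisfied
tree-nut-free: satisfied
alcohol-free: satisfied
wheat-free: satisfied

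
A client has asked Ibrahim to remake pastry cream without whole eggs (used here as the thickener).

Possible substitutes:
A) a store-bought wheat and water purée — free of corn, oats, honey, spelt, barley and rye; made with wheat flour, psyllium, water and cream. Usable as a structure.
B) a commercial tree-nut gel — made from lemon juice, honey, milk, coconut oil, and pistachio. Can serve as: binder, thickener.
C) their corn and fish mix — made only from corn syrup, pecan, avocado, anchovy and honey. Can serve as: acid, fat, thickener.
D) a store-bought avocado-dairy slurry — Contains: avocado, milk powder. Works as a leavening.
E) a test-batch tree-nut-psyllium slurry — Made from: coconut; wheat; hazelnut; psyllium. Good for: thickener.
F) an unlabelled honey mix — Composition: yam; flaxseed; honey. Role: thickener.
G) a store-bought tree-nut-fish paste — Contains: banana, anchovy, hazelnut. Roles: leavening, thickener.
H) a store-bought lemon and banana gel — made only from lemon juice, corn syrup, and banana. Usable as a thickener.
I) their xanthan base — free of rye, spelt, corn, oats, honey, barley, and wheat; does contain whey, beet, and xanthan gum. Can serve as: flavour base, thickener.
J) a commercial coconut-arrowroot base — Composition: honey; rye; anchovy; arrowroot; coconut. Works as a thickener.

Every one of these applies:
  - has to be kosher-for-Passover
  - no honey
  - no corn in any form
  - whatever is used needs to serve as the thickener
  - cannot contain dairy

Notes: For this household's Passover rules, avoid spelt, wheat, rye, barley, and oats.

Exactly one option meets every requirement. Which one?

A: not usable as a thickener; has wheat flour, so not kosher-for-Passover (and 1 more) — no
B: has honey, so not honey-free; has milk, so not dairy-free — reject
C: has honey, so not honey-free; has corn syrup, so not corn-free — reject
D: not usable as a thickener; has milk powder, so not dairy-free — out
E: has wheat, so not kosher-for-Passover — out
F: has honey, so not honey-free — reject
G: works as a thickener, no dairy, no honey — OK
H: has corn syrup, so not corn-free — reject
I: has whey, so not dairy-free — no
J: has rye, so not kosher-for-Passover; has honey, so not honey-free — reject

G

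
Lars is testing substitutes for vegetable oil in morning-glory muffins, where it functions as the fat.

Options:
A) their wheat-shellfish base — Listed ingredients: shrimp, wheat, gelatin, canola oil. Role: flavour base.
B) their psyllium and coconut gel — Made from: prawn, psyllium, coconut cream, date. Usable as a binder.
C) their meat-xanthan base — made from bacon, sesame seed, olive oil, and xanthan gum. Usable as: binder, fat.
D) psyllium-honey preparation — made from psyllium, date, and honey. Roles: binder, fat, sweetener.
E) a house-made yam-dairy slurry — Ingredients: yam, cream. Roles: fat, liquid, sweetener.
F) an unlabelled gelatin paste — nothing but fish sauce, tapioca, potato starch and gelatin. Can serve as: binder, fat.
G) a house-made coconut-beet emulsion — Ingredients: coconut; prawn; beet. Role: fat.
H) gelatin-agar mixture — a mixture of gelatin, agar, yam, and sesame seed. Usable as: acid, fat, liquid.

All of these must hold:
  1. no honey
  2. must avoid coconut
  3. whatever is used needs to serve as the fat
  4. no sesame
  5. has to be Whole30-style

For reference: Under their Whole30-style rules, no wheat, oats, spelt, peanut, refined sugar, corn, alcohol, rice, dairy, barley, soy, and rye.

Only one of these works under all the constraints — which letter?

A: not usable as a fat; has wheat, so not Whole30-style — reject
B: not usable as a fat; has coconut cream, so not coconut-free — out
C: has sesame seed, so not sesame-free — out
D: has honey, so not honey-free — no
E: has cream, so not Whole30-style — no
F: all constraints satisfied — OK
G: has coconut, so not coconut-free — out
H: has sesame seed, so not sesame-free — reject

F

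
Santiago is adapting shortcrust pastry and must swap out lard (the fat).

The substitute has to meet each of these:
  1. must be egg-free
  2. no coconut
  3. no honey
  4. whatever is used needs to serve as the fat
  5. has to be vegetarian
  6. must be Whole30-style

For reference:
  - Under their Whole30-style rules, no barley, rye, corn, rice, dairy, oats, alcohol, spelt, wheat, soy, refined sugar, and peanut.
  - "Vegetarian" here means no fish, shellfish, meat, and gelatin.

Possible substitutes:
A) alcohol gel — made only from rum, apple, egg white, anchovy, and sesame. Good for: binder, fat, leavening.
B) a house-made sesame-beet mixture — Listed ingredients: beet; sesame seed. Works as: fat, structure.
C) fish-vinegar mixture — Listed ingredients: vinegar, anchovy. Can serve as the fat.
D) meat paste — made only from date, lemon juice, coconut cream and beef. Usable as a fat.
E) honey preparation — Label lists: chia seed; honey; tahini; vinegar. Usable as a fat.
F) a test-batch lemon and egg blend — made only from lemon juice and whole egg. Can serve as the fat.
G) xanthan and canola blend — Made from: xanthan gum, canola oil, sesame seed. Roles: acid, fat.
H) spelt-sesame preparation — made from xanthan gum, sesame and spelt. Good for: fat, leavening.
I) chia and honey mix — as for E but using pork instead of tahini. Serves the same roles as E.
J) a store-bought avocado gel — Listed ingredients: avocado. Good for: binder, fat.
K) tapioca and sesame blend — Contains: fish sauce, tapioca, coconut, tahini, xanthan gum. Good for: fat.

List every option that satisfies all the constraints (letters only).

B, G, J

A: has rum, so not Whole30-style; has anchovy, so not vegetarian (and 1 more) — out
B: only sesame seed and beet; none excluded — valid
C: has anchovy, so not vegetarian — reject
D: has beef, so not vegetarian; has coconut cream, so not coconut-free — out
E: has honey, so not honey-free — out
F: has whole egg, so not egg-free — no
G: no coconut, vegetarian — keep
H: has spelt, so not Whole30-style — out
I: has pork, so not vegetarian; has honey, so not honey-free — out
J: only avocado; none excluded — OK
K: has fish sauce, so not vegetarian; has coconut, so not coconut-free — reject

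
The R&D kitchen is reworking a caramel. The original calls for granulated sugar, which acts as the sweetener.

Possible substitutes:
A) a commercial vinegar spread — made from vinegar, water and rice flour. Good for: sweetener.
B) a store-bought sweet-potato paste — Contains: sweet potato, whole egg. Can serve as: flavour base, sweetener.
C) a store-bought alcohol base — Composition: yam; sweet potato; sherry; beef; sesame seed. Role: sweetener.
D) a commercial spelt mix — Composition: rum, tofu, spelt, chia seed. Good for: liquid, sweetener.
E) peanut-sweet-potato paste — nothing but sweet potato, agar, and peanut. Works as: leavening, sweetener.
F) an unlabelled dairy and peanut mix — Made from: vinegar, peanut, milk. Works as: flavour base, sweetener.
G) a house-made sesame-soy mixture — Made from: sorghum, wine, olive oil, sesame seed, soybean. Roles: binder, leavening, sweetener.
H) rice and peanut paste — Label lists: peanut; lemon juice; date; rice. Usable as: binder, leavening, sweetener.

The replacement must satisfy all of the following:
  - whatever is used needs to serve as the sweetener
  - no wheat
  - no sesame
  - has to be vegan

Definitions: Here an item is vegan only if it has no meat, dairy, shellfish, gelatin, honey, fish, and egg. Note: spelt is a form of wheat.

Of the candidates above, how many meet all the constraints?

A: only rice flour, water, and vinegar; none excluded — keep
B: has whole egg, so not vegan — out
C: has beef, so not vegan; has sesame seed, so not sesame-free — no
D: has spelt, so not wheat-free — no
E: only peanut, agar and sweet potato; none excluded — keep
F: has milk, so not vegan — out
G: has sesame seed, so not sesame-free — no
H: vegan, wheat-free — OK

3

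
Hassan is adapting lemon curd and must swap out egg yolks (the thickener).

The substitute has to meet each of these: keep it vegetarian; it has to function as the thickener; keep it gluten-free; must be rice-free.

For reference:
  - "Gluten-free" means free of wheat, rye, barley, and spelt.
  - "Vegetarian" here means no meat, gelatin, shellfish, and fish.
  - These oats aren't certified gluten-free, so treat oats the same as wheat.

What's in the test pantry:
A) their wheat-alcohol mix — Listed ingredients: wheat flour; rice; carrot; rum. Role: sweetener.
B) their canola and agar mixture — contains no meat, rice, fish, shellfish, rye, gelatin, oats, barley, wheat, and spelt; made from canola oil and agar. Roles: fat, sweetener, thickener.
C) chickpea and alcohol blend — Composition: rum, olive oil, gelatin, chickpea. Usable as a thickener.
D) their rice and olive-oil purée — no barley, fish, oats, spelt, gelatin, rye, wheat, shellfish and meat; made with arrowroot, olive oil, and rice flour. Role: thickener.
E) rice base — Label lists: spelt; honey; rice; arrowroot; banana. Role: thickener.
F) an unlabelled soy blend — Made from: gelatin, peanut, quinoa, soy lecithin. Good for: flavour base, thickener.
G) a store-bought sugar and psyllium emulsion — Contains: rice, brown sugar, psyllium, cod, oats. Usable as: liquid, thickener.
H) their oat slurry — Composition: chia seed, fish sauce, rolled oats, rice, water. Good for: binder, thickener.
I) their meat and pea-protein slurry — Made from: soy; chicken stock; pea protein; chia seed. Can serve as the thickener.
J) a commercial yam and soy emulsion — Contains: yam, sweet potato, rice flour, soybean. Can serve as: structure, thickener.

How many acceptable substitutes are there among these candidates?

A: not usable as a thickener; has wheat flour, so not gluten-free (and 1 more) — out
B: works as a thickener, vegetarian, no rice — OK
C: has gelatin, so not vegetarian — no
D: has rice flour, so not rice-free — reject
E: has spelt, so not gluten-free; has rice, so not rice-free — out
F: has gelatin, so not vegetarian — reject
G: has oats, so not gluten-free; has cod, so not vegetarian (and 1 more) — out
H: has rolled oats, so not gluten-free; has fish sauce, so not vegetarian (and 1 more) — reject
I: has chicken stock, so not vegetarian — reject
J: has rice flour, so not rice-free — reject

1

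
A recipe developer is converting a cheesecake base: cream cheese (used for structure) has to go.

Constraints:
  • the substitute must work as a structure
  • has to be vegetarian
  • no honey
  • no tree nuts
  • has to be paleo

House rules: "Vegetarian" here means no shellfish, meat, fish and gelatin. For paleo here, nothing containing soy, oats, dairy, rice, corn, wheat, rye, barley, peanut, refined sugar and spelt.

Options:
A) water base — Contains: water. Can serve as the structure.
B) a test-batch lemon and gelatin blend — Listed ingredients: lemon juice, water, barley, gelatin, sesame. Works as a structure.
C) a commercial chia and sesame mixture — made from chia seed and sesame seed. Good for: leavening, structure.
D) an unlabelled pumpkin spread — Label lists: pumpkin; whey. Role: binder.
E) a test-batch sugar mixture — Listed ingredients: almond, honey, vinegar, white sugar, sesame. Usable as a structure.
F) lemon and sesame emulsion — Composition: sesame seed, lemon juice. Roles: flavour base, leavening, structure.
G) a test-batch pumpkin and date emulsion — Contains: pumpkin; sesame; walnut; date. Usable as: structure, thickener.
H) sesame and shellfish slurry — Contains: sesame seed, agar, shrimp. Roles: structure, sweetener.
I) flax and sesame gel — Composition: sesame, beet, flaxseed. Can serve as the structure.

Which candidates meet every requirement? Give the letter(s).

A, C, F, I

A: only water; none excluded — valid
B: has gelatin, so not vegetarian; has barley, so not paleo — out
C: only sesame seed and chia seed; none excluded — valid
D: not usable as a structure; has whey, so not paleo — no
E: has white sugar, so not paleo; has honey, so not honey-free (and 1 more) — reject
F: no tree nuts, vegetarian — keep
G: has walnut, so not tree-nut-free — out
H: has shrimp, so not vegetarian — no
I: vegetarian, no honey — OK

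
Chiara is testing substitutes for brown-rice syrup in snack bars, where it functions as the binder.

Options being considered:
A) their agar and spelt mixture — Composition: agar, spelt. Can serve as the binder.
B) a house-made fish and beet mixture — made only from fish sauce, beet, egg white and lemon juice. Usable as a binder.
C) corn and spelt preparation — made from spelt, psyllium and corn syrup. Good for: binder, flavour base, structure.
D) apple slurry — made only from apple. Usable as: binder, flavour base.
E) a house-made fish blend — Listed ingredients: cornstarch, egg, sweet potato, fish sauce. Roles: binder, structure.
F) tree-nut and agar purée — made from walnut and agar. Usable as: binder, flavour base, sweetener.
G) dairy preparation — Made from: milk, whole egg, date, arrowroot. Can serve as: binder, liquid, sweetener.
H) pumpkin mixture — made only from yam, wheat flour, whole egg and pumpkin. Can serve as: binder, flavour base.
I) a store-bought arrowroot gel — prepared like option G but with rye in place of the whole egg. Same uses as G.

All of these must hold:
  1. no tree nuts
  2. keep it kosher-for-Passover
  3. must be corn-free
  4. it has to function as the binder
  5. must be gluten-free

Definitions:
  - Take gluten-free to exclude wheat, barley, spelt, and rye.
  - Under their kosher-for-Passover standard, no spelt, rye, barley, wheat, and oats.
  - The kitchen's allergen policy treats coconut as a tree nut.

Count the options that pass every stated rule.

3

A: has spelt, so not gluten-free; has spelt, so not kosher-for-Passover — out
B: egg white and fish sauce etc. — none of it excluded — OK
C: has spelt, so not gluten-free; has spelt, so not kosher-for-Passover (and 1 more) — out
D: tree-nut-free, kosher-for-Passover — keep
E: has cornstarch, so not corn-free — reject
F: has walnut, so not tree-nut-free — reject
G: milk and whole egg etc. — none of it excluded — valid
H: has wheat flour, so not gluten-free; has wheat flour, so not kosher-for-Passover — out
I: has rye, so not gluten-free; has rye, so not kosher-for-Passover — out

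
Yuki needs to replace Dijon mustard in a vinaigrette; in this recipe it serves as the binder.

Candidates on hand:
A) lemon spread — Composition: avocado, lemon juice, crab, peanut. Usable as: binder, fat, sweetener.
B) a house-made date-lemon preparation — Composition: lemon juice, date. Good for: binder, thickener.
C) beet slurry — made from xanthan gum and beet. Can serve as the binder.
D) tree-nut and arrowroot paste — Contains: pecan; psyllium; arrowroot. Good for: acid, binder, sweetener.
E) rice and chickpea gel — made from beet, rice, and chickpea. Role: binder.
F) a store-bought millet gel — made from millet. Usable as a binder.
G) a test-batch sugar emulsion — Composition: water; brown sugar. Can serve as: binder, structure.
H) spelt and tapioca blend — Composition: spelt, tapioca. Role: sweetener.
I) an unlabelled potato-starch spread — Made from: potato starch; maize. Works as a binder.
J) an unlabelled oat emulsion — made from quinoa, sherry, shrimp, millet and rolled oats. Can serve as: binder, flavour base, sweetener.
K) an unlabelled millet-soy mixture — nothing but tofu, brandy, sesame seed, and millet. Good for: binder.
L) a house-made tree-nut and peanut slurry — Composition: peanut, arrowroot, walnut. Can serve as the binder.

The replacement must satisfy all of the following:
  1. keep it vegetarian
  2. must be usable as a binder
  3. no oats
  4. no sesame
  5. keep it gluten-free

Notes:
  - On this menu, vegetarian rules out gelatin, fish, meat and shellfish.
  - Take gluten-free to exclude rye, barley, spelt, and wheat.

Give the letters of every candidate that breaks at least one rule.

A: has crab, so not vegetarian — no
B: works as a binder, no sesame, no oats — keep
C: only beet and xanthan gum; none excluded — OK
D: only pecan, arrowroot and psyllium; none excluded — keep
E: vegetarian, no sesame — keep
F: no oats, gluten-free — valid
G: every rule checks out — keep
H: not usable as a binder; has spelt, so not gluten-free — no
I: all constraints satisfied — OK
J: has shrimp, so not vegetarian; has rolled oats, so not oat-free — out
K: has sesame seed, so not sesame-free — out
L: no oats, no sesame — OK

A, H, J, K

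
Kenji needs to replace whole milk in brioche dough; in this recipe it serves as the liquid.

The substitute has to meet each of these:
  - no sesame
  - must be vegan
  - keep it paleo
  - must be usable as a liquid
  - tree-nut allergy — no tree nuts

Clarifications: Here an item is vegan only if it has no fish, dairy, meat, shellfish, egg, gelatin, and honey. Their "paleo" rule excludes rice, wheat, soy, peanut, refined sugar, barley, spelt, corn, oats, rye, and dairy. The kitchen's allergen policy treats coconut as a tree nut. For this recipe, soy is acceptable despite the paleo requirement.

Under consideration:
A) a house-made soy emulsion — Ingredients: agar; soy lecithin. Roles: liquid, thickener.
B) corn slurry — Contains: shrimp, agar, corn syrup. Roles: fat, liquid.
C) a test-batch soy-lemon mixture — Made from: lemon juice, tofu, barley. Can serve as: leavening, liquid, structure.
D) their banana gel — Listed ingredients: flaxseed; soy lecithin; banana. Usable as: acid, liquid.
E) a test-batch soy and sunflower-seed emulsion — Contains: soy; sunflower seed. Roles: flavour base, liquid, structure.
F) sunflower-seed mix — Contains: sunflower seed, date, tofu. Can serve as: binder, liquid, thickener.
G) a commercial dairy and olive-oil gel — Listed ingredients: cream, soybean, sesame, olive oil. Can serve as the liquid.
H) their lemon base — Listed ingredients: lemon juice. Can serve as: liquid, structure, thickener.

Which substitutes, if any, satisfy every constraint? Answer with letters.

A, D, E, F, H

A: soy is permitted under the paleo carve-out; nothing else excluded — OK
B: has shrimp, so not vegan; has corn syrup, so not paleo — reject
C: has barley, so not paleo — reject
D: soy is permitted under the paleo carve-out; nothing else excluded — valid
E: soy is permitted under the paleo carve-out; nothing else excluded — OK
F: soy is permitted under the paleo carve-out; nothing else excluded — keep
G: has cream, so not vegan; has cream, so not paleo (and 1 more) — out
H: no sesame, paleo — valid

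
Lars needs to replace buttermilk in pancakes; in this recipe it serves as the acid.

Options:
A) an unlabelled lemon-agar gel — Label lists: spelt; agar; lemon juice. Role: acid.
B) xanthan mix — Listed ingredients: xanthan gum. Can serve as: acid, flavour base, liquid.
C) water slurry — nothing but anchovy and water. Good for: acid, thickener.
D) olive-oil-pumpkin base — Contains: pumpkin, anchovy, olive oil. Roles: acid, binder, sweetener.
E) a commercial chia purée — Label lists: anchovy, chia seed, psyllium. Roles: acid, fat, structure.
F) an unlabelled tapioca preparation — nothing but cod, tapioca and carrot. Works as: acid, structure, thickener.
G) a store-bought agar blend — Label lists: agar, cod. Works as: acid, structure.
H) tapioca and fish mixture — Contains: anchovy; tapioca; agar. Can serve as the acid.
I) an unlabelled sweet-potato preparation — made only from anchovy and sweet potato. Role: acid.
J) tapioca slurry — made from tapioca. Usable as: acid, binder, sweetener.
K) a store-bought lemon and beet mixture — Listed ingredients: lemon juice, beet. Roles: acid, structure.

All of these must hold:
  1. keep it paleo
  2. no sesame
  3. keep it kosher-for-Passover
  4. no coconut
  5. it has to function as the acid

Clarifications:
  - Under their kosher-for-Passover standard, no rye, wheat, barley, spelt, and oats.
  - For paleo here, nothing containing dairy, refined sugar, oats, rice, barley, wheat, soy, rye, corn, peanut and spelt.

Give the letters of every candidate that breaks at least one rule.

A

A: has spelt, so not kosher-for-Passover; has spelt, so not paleo — no
B: only xanthan gum; none excluded — keep
C: only anchovy and water; none excluded — valid
D: kosher-for-Passover, no sesame — valid
E: only anchovy, chia seed and psyllium; none excluded — valid
F: no sesame, kosher-for-Passover — OK
G: only cod and agar; none excluded — OK
H: works as an acid, kosher-for-Passover, no coconut — valid
I: no sesame, kosher-for-Passover — keep
J: only tapioca; none excluded — OK
K: paleo, no coconut — OK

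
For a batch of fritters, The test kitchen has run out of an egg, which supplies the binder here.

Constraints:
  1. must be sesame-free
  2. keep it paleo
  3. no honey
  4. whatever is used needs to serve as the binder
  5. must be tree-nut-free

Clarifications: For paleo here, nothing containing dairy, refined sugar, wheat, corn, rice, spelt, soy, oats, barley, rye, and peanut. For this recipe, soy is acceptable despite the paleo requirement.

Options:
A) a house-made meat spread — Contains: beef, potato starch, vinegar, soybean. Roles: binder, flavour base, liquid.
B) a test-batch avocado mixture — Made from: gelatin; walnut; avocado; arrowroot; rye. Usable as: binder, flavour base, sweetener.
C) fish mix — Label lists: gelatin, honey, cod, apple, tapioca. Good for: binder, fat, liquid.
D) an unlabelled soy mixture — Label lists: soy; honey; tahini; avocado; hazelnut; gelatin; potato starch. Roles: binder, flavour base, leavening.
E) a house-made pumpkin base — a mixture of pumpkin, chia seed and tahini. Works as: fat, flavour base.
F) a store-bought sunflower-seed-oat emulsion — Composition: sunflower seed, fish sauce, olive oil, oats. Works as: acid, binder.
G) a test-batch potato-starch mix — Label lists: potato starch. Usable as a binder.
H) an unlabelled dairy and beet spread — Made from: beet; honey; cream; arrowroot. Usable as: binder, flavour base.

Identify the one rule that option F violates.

paleo

usable as a binder: satisfied
paleo: has oats — fails
honey-free: satisfied
tree-nut-free: satisfied
sesame-free: satisfied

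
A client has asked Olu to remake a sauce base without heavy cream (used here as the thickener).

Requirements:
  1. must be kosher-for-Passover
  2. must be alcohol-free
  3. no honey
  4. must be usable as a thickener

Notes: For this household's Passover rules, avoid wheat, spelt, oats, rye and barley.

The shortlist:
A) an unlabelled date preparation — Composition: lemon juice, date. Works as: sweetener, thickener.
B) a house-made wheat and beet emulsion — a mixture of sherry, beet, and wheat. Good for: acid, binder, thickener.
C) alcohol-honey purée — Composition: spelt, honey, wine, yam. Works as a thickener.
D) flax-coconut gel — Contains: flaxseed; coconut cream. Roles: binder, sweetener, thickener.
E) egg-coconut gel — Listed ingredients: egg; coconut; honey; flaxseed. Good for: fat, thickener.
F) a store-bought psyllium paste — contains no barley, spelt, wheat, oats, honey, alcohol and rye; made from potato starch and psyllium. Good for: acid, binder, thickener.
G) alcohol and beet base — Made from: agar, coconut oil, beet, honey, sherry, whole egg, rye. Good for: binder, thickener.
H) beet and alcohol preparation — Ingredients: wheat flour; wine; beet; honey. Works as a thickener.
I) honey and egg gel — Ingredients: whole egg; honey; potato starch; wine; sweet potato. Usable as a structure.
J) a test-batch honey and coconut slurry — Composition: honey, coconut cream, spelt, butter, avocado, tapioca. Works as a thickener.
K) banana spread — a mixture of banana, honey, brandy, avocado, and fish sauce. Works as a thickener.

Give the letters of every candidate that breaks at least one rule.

B, C, E, G, H, I, J, K

A: only lemon juice and date; none excluded — valid
B: has wheat, so not kosher-for-Passover; has sherry, so not alcohol-free — out
C: has spelt, so not kosher-for-Passover; has wine, so not alcohol-free (and 1 more) — no
D: no honey, kosher-for-Passover — keep
E: has honey, so not honey-free — no
F: works as a thickener, kosher-for-Passover, no alcohol — valid
G: has rye, so not kosher-for-Passover; has sherry, so not alcohol-free (and 1 more) — out
H: has wheat flour, so not kosher-for-Passover; has wine, so not alcohol-free (and 1 more) — out
I: not usable as a thickener; has wine, so not alcohol-free (and 1 more) — no
J: has spelt, so not kosher-for-Passover; has honey, so not honey-free — no
K: has brandy, so not alcohol-free; has honey, so not honey-free — reject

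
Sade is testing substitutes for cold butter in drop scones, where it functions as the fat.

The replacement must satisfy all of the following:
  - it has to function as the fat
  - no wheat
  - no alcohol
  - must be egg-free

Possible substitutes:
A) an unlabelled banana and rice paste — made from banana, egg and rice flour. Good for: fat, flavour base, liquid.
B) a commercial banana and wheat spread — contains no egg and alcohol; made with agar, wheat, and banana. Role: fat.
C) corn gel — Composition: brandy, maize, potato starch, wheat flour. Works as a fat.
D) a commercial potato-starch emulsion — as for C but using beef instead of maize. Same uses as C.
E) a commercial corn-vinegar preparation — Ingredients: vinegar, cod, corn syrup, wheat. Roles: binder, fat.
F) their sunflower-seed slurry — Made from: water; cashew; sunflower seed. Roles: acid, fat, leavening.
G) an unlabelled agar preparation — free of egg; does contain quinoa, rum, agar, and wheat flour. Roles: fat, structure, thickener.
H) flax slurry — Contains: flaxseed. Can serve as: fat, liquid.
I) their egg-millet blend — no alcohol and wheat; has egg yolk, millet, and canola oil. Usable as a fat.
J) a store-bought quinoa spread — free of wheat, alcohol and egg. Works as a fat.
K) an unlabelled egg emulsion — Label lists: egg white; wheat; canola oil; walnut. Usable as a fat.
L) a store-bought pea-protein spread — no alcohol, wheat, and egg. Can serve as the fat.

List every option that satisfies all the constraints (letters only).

A: has egg, so not egg-free — no
B: has wheat, so not wheat-free — out
C: has wheat flour, so not wheat-free; has brandy, so not alcohol-free — out
D: has wheat flour, so not wheat-free; has brandy, so not alcohol-free — no
E: has wheat, so not wheat-free — out
F: works as a fat, no egg, no alcohol — OK
G: has wheat flour, so not wheat-free; has rum, so not alcohol-free — no
H: no wheat, no egg — keep
I: has egg yolk, so not egg-free — out
J: nothing on the exclusion list — valid
K: has egg white, so not egg-free; has wheat, so not wheat-free — reject
L: all constraints satisfied — keep

F, H, J, L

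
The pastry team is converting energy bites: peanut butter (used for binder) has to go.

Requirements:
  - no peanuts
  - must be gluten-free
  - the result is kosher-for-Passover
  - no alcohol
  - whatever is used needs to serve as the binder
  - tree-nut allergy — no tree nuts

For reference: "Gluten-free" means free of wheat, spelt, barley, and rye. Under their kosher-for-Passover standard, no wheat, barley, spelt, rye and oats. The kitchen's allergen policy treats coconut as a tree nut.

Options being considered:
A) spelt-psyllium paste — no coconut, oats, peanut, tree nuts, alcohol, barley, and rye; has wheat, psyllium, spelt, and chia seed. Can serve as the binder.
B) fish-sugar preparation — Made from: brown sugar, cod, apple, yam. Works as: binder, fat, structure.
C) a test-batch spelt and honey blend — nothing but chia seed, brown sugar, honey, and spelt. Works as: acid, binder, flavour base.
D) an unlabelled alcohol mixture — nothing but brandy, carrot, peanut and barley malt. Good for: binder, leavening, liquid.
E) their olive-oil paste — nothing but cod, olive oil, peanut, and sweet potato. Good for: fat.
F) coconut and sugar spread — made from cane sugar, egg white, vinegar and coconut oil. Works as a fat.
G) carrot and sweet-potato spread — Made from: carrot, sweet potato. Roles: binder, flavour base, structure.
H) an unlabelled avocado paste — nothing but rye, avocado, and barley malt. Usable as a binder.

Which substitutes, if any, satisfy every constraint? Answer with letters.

A: has spelt, so not gluten-free; has spelt, so not kosher-for-Passover — reject
B: cod and brown sugar etc. — none of it excluded — valid
C: has spelt, so not gluten-free; has spelt, so not kosher-for-Passover — reject
D: has barley malt, so not gluten-free; has barley malt, so not kosher-for-Passover (and 2 more) — out
E: not usable as a binder; has peanut, so not peanut-free — reject
F: not usable as a binder; has coconut oil, so not tree-nut-free — no
G: only sweet potato and carrot; none excluded — keep
H: has barley malt, so not gluten-free; has barley malt, so not kosher-for-Passover — reject

B, G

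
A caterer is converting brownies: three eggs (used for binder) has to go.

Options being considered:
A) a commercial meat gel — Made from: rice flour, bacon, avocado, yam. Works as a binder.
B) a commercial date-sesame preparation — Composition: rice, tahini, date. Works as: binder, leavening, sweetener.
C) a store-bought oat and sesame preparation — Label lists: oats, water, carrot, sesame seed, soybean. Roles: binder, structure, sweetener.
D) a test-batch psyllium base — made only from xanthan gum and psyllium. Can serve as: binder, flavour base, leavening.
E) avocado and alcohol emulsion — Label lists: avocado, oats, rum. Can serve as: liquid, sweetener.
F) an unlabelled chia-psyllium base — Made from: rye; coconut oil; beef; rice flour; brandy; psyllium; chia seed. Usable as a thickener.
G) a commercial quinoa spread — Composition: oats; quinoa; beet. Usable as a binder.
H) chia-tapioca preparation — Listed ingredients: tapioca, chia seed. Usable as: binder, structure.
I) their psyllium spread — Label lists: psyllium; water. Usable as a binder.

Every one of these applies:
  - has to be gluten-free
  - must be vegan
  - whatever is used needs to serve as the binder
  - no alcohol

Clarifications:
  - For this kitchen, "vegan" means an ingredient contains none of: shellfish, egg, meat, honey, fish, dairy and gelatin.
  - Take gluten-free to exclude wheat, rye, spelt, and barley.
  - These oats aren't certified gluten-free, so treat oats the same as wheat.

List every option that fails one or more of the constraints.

A, C, E, F, G

A: has bacon, so not vegan — no
B: no alcohol, gluten-free — valid
C: has oats, so not gluten-free — reject
D: only xanthan gum and psyllium; none excluded — OK
E: not usable as a binder; has oats, so not gluten-free (and 1 more) — no
F: not usable as a binder; has beef, so not vegan (and 2 more) — reject
G: has oats, so not gluten-free — out
H: all constraints satisfied — OK
I: every rule checks out — keep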